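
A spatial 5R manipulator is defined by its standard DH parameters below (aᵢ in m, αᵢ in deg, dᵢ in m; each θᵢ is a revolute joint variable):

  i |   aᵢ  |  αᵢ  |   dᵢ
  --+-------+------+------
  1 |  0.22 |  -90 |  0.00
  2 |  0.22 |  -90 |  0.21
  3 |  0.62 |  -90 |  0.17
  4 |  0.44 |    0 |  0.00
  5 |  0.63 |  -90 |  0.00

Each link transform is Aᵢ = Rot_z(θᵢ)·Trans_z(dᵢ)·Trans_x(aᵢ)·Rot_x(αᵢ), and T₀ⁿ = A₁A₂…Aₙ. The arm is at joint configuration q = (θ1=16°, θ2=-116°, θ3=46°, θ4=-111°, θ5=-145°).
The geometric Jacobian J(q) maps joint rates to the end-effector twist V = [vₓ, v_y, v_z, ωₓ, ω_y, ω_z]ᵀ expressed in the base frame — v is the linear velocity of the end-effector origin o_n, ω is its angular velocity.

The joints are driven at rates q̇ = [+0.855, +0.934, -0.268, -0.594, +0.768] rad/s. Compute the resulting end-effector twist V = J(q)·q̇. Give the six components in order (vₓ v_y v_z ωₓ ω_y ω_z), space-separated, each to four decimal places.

0.2835 0.4051 0.0093 -0.4029 0.7304 0.6250

o_n = [0.0053, -0.0119, 0.3779]
J₁: ẑ×o_n = [0.0119, 0.0053, -0.0000], ω = ẑ
J2: z=[-0.2756, 0.9613, 0.0000] o=[0.2115, 0.0606, 0.0000] → [0.3632, 0.1042, 0.2182, -0.2756, 0.9613, 0.0000]
J3: z=[0.8640, 0.2477, 0.4384] o=[0.0609, 0.2359, 0.1977] → [0.1533, -0.1800, -0.2004, 0.8640, 0.2477, 0.4384]
J4: z=[0.4946, -0.5808, -0.6465] o=[0.1492, -0.2027, 0.6594] → [0.2868, 0.2323, 0.0107, 0.4946, -0.5808, -0.6465]
J5: z=[0.4946, -0.5808, -0.6465] o=[0.5190, 0.0213, 0.7410] → [0.1894, 0.5118, -0.3148, 0.4946, -0.5808, -0.6465]
V = J·q̇ = [0.2835, 0.4051, 0.0093, -0.4029, 0.7304, 0.6250]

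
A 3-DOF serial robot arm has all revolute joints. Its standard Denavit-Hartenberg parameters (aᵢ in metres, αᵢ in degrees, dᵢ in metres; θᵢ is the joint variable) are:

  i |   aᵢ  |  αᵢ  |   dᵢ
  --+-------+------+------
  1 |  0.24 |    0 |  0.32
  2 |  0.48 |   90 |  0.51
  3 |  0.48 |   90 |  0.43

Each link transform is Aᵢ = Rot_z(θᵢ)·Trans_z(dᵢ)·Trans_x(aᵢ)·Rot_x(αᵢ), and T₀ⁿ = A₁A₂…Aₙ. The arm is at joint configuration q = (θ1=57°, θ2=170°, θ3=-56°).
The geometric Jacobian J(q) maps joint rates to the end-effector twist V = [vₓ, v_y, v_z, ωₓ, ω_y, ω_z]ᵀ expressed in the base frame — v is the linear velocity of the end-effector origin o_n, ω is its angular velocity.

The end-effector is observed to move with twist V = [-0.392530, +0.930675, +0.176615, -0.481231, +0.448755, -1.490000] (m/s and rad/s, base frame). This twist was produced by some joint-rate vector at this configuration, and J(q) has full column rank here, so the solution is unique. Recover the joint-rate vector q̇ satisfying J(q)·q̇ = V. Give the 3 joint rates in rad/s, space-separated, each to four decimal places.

o_n = [-0.6942, -0.0528, 0.4321]
J₁: ẑ×o_n = [0.0528, -0.6942, 0.0000], ω = ẑ
J2: z=[0.0000, 0.0000, 1.0000] o=[0.1307, 0.2013, 0.3200] → [0.2541, -0.8249, 0.0000, 0.0000, 0.0000, 1.0000]
J3: z=[-0.7314, 0.6820, 0.0000] o=[-0.1966, -0.1498, 0.8300] → [-0.2714, -0.2910, 0.2684, -0.7314, 0.6820, 0.0000]
q̇ = J⁺·V = [-0.8180, -0.6720, 0.6580]

-0.8180 -0.6720 0.6580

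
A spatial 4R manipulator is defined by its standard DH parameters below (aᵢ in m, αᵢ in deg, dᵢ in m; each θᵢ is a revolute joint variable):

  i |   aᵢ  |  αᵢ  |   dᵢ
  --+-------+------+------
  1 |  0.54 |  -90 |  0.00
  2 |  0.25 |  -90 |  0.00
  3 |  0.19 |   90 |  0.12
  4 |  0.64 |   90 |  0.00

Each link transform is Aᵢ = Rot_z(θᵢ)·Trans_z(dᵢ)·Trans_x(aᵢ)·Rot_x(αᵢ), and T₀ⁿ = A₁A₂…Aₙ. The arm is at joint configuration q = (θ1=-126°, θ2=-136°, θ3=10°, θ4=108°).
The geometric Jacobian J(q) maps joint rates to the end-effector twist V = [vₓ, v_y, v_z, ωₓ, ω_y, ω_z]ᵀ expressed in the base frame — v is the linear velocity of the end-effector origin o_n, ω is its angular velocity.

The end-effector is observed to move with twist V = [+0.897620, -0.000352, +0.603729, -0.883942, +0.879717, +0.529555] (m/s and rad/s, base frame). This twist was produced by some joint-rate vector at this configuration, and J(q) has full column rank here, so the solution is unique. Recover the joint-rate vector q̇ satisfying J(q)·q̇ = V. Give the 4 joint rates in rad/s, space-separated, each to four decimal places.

0.9390 -0.4030 -0.4280 -0.8420

o_n = [-0.5114, -0.7061, 0.6925]
J₁: ẑ×o_n = [0.7061, -0.5114, 0.0000], ω = ẑ
J2: z=[0.8090, -0.5878, 0.0000] o=[-0.3174, -0.4369, 0.0000] → [-0.4070, -0.5603, -0.3319, 0.8090, -0.5878, 0.0000]
J3: z=[-0.4083, -0.5620, 0.7193] o=[-0.2117, -0.2914, 0.1737] → [0.0068, -0.0037, 0.0009, -0.4083, -0.5620, 0.7193]
J4: z=[0.8701, -0.4778, 0.1206] o=[-0.2083, -0.2305, 0.3900] → [-0.0872, -0.2998, -0.5587, 0.8701, -0.4778, 0.1206]
q̇ = J⁺·V = [0.9390, -0.4030, -0.4280, -0.8420]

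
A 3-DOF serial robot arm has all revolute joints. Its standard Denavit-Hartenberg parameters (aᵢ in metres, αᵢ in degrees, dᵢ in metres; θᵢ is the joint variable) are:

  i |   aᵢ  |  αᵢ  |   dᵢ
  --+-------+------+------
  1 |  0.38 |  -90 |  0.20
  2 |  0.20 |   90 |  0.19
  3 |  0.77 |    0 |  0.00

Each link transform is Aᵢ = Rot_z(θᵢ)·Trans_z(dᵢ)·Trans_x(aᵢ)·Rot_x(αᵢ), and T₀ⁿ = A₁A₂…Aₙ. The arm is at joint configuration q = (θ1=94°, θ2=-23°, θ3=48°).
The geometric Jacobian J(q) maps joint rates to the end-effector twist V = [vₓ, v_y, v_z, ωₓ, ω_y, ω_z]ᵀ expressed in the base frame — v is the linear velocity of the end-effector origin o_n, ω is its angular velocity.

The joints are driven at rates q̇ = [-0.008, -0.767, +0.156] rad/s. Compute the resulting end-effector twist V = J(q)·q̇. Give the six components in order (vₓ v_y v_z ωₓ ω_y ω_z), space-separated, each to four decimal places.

o_n = [-0.8328, 0.9827, 0.4795]
J₁: ẑ×o_n = [-0.9827, -0.8328, 0.0000], ω = ẑ
J2: z=[-0.9976, -0.0698, 0.0000] o=[-0.0265, 0.3791, 0.2000] → [-0.0195, 0.2788, -0.6584, -0.9976, -0.0698, 0.0000]
J3: z=[0.0273, -0.3898, 0.9205] o=[-0.2289, 0.5495, 0.2781] → [-0.4772, -0.5614, -0.2236, 0.0273, -0.3898, 0.9205]
V = J·q̇ = [-0.0516, -0.2947, 0.4701, 0.7694, -0.0073, 0.1356]

-0.0516 -0.2947 0.4701 0.7694 -0.0073 0.1356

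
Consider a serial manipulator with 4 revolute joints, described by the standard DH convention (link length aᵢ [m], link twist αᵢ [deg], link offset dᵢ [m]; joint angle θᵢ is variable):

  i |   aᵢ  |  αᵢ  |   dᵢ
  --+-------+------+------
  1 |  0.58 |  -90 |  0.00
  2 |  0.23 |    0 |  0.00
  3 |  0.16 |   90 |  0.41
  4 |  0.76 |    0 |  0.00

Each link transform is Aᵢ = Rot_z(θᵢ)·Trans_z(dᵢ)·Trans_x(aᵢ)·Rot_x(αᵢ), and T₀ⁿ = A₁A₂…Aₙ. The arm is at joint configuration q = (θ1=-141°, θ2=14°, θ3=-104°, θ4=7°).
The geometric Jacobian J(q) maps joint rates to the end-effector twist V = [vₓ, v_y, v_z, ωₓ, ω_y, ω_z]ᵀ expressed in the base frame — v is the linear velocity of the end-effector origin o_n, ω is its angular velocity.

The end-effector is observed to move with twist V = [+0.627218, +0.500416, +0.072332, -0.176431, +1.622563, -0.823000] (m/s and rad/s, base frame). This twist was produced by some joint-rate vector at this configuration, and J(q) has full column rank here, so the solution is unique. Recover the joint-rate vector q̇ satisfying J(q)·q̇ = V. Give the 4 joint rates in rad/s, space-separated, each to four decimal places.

-0.8230 -0.6910 -0.6810 0.8840

o_n = [-0.3079, -0.8961, 0.8587]
J₁: ẑ×o_n = [0.8961, -0.3079, 0.0000], ω = ẑ
J2: z=[0.6293, -0.7771, 0.0000] o=[-0.4507, -0.3650, 0.0000] → [-0.6673, -0.5404, -0.2232, 0.6293, -0.7771, 0.0000]
J3: z=[0.6293, -0.7771, 0.0000] o=[-0.6242, -0.5055, -0.0556] → [-0.7106, -0.5754, 0.0000, 0.6293, -0.7771, 0.0000]
J4: z=[0.7771, 0.6293, -0.0000] o=[-0.3662, -0.8241, 0.1044] → [0.4747, -0.5862, -0.0926, 0.7771, 0.6293, -0.0000]
q̇ = J⁺·V = [-0.8230, -0.6910, -0.6810, 0.8840]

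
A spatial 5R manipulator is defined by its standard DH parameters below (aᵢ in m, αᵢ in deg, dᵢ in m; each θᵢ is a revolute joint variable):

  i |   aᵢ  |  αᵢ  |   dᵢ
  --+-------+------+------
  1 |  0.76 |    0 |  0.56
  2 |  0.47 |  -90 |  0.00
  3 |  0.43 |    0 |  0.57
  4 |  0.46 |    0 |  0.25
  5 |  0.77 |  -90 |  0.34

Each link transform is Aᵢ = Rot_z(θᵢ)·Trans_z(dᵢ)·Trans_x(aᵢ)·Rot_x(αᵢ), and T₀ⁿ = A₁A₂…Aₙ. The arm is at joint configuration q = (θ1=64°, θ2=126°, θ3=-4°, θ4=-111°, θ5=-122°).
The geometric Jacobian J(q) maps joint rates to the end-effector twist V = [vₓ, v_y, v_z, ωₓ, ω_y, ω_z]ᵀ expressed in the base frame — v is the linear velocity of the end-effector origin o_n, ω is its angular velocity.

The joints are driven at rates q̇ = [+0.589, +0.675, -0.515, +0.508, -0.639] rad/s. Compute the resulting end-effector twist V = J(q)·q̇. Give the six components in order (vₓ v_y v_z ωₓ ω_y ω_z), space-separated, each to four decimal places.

0.7115 0.0266 -0.0514 -0.1122 0.6362 1.2640

o_n = [0.2538, -0.5088, 0.3611]
J₁: ẑ×o_n = [0.5088, 0.2538, -0.0000], ω = ẑ
J2: z=[0.0000, 0.0000, 1.0000] o=[0.3332, 0.6831, 0.5600] → [1.1919, -0.0794, 0.0000, 0.0000, 0.0000, 1.0000]
J3: z=[0.1736, -0.9848, 0.0000] o=[-0.1297, 0.6015, 0.5600] → [0.1959, 0.0345, 0.1848, 0.1736, -0.9848, 0.0000]
J4: z=[0.1736, -0.9848, 0.0000] o=[-0.4532, -0.0344, 0.5900] → [0.2254, 0.0397, 0.6138, 0.1736, -0.9848, 0.0000]
J5: z=[0.1736, -0.9848, 0.0000] o=[-0.2183, -0.2468, 1.0069] → [0.6360, 0.1121, 0.4194, 0.1736, -0.9848, 0.0000]
V = J·q̇ = [0.7115, 0.0266, -0.0514, -0.1122, 0.6362, 1.2640]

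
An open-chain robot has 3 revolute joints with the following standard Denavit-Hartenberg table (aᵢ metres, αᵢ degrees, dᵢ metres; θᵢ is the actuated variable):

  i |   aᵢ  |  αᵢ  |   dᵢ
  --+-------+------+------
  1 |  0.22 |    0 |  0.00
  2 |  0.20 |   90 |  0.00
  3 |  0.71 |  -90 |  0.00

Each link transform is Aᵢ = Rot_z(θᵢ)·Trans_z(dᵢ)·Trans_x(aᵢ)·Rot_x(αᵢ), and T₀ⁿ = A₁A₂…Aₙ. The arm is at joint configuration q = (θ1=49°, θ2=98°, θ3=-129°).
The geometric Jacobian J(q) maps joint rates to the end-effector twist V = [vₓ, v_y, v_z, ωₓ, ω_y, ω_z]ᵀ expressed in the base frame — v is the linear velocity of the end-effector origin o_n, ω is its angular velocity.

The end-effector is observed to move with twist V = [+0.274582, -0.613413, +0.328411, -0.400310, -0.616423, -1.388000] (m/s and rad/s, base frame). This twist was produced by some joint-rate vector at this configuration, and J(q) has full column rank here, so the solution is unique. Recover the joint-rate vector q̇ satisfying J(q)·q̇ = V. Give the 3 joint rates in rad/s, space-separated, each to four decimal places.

-0.7290 -0.6590 -0.7350

o_n = [0.3513, 0.0316, -0.5518]
J₁: ẑ×o_n = [-0.0316, 0.3513, 0.0000], ω = ẑ
J2: z=[0.0000, 0.0000, 1.0000] o=[0.1443, 0.1660, 0.0000] → [0.1344, 0.2070, -0.0000, 0.0000, 0.0000, 1.0000]
J3: z=[0.5446, 0.8387, 0.0000] o=[-0.0234, 0.2750, 0.0000] → [-0.4628, 0.3005, -0.4468, 0.5446, 0.8387, 0.0000]
q̇ = J⁺·V = [-0.7290, -0.6590, -0.7350]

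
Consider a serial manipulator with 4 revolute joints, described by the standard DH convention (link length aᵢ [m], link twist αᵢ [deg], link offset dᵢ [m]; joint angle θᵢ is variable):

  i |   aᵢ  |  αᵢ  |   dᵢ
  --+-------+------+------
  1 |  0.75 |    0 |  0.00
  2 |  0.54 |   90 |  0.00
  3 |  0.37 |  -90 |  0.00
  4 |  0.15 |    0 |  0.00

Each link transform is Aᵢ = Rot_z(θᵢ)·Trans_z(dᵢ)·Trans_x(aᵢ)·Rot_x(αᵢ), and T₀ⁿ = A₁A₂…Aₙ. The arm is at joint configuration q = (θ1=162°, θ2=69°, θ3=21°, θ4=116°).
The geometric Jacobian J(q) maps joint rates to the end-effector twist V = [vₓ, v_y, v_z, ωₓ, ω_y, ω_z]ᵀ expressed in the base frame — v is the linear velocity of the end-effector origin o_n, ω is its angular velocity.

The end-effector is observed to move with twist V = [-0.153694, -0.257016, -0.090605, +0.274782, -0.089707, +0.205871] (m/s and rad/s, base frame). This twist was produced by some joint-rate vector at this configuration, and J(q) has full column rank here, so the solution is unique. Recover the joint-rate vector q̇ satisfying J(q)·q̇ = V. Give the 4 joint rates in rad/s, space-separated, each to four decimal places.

o_n = [-1.1271, -0.4935, 0.1090]
J₁: ẑ×o_n = [0.4935, -1.1271, 0.0000], ω = ẑ
J2: z=[0.0000, 0.0000, 1.0000] o=[-0.7133, 0.2318, 0.0000] → [0.7252, -0.4138, 0.0000, 0.0000, 0.0000, 1.0000]
J3: z=[-0.7771, 0.6293, 0.0000] o=[-1.0531, -0.1879, 0.0000] → [0.0686, 0.0847, 0.2840, -0.7771, 0.6293, 0.0000]
J4: z=[0.2255, 0.2785, 0.9336] o=[-1.2705, -0.4563, 0.1326] → [0.0281, 0.1392, -0.0483, 0.2255, 0.2785, 0.9336]
q̇ = J⁺·V = [0.4210, -0.4840, -0.2700, 0.2880]

0.4210 -0.4840 -0.2700 0.2880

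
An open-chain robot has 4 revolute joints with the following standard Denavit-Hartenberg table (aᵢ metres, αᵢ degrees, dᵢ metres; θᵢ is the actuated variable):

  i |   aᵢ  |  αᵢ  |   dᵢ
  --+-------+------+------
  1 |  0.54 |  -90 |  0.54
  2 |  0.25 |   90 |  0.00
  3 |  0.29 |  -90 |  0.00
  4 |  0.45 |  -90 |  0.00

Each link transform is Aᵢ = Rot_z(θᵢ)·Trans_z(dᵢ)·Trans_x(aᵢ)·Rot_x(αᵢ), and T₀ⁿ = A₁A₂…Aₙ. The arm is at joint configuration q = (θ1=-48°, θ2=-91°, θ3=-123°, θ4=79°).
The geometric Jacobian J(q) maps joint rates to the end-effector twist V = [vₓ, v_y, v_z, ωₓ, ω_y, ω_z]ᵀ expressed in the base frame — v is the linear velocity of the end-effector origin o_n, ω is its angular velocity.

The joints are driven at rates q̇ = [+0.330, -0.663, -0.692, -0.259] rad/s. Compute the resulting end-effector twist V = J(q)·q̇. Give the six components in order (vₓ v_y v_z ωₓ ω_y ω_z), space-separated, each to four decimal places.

0.3090 0.2089 0.0115 0.0776 -0.8662 0.1249

o_n = [0.4221, -0.9399, 0.5930]
J₁: ẑ×o_n = [0.9399, 0.4221, -0.0000], ω = ẑ
J2: z=[0.7431, 0.6691, 0.0000] o=[0.3613, -0.4013, 0.5400] → [0.0355, -0.0394, -0.4409, 0.7431, 0.6691, 0.0000]
J3: z=[-0.6690, 0.7430, -0.0175] o=[0.3584, -0.3981, 0.7900] → [-0.1558, -0.1329, 0.3152, -0.6690, 0.7430, -0.0175]
J4: z=[-0.4145, -0.3536, 0.8385] o=[0.1795, -0.5628, 0.6320] → [0.3299, 0.1872, 0.2420, -0.4145, -0.3536, 0.8385]
V = J·q̇ = [0.3090, 0.2089, 0.0115, 0.0776, -0.8662, 0.1249]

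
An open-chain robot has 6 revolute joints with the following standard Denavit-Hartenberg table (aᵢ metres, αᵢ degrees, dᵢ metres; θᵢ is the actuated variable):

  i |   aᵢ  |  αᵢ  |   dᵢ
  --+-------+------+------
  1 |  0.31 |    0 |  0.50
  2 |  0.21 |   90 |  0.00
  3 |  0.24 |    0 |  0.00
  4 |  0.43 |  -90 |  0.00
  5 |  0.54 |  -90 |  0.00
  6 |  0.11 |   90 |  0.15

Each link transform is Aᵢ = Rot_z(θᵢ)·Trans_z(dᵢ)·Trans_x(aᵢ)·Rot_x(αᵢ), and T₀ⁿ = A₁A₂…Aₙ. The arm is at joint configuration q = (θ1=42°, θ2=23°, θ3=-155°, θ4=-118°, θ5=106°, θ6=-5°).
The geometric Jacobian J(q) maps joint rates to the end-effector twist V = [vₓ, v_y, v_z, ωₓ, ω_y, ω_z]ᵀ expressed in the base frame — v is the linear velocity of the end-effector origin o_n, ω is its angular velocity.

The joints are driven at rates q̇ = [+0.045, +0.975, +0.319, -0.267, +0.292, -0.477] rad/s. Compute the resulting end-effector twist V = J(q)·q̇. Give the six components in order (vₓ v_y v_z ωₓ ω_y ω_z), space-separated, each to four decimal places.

-0.1750 -0.6064 -0.2356 -0.1851 -0.2089 1.4932

o_n = [-0.3029, 0.4434, 0.5057]
J₁: ẑ×o_n = [-0.4434, -0.3029, 0.0000], ω = ẑ
J2: z=[0.0000, 0.0000, 1.0000] o=[0.2304, 0.2074, 0.5000] → [-0.2360, -0.5333, 0.0000, 0.0000, 0.0000, 1.0000]
J3: z=[0.9063, -0.4226, 0.0000] o=[0.3191, 0.3978, 0.5000] → [-0.0024, -0.0052, -0.2215, 0.9063, -0.4226, 0.0000]
J4: z=[0.9063, -0.4226, 0.0000] o=[0.2272, 0.2006, 0.3986] → [-0.0453, -0.0971, -0.0040, 0.9063, -0.4226, 0.0000]
J5: z=[-0.4220, -0.9051, 0.0523] o=[0.2367, 0.2210, 0.8280] → [0.2801, -0.1643, -0.5823, -0.4220, -0.9051, 0.0523]
J6: z=[0.2286, -0.1621, -0.9599] o=[-0.2370, 0.4333, 0.6793] → [0.0378, 0.1029, -0.0084, 0.2286, -0.1621, -0.9599]
V = J·q̇ = [-0.1750, -0.6064, -0.2356, -0.1851, -0.2089, 1.4932]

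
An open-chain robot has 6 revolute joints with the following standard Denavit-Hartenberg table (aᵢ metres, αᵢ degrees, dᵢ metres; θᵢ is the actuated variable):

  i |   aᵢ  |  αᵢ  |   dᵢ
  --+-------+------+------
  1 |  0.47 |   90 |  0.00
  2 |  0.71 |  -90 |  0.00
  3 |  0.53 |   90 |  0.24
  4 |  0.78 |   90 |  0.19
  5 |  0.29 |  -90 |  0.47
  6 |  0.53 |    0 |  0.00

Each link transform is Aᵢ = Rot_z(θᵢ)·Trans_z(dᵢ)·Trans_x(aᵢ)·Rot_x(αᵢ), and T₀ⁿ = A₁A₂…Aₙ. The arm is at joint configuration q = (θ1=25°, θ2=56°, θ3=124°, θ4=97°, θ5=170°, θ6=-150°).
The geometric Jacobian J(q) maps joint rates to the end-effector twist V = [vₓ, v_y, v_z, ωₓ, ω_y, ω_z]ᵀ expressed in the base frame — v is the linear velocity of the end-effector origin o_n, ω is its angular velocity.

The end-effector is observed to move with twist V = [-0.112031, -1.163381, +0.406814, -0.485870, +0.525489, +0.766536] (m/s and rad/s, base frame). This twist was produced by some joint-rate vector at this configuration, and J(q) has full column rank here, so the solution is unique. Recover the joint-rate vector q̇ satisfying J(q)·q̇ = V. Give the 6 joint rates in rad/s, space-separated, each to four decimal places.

o_n = [-0.8633, 0.7432, 0.8782]
J₁: ẑ×o_n = [-0.7432, -0.8633, 0.0000], ω = ẑ
J2: z=[0.4226, -0.9063, 0.0000] o=[0.4260, 0.1986, 0.0000] → [-0.7959, -0.3711, -0.9383, 0.4226, -0.9063, 0.0000]
J3: z=[-0.7514, -0.3504, 0.5592] o=[0.7858, 0.3664, 0.5886] → [-0.3122, -0.7046, -0.8609, -0.7514, -0.3504, 0.5592]
J4: z=[0.1838, 0.7027, 0.6873] o=[0.2696, 0.6105, 0.4771] → [0.1906, -0.8523, 0.8205, 0.1838, 0.7027, 0.6873]
J5: z=[-0.7206, 0.5719, -0.3920] o=[-0.2170, 0.4139, 1.0847] → [0.0110, 0.1045, 0.1323, -0.7206, 0.5719, -0.3920]
J6: z=[-0.0650, -0.6186, -0.7831] o=[-0.3555, 0.8390, 0.7604] → [-0.1478, 0.4053, -0.3079, -0.0650, -0.6186, -0.7831]
q̇ = J⁺·V = [0.2590, -0.1430, 0.5090, 0.9910, 0.2720, 0.4490]

0.2590 -0.1430 0.5090 0.9910 0.2720 0.4490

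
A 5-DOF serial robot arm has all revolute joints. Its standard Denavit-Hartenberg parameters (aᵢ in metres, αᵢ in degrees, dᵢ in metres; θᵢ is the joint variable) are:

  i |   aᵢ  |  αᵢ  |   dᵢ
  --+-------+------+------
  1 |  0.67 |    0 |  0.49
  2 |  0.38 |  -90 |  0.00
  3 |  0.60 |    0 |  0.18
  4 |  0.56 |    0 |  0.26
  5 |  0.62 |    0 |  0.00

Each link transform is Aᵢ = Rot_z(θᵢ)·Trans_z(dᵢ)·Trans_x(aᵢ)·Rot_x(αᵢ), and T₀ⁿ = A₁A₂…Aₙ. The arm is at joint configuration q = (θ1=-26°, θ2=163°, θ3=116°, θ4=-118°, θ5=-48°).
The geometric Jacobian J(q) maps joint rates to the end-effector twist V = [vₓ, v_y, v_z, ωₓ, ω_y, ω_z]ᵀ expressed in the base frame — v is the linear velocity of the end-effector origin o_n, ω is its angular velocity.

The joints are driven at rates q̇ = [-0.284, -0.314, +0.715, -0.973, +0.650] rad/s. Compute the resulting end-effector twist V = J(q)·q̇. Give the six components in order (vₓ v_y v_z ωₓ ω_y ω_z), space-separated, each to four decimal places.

0.3122 0.3392 0.1762 -0.2673 -0.2867 -0.5980

o_n = [-0.4842, 0.1178, 0.4452]
J₁: ẑ×o_n = [-0.1178, -0.4842, 0.0000], ω = ẑ
J2: z=[0.0000, 0.0000, 1.0000] o=[0.6022, -0.2937, 0.4900] → [-0.4115, -1.0864, 0.0000, 0.0000, 0.0000, 1.0000]
J3: z=[-0.6820, -0.7314, 0.0000] o=[0.3243, -0.0345, 0.4900] → [0.0328, -0.0305, -0.6952, -0.6820, -0.7314, 0.0000]
J4: z=[-0.6820, -0.7314, 0.0000] o=[0.3939, -0.3456, -0.0493] → [-0.3616, 0.3372, -0.9582, -0.6820, -0.7314, 0.0000]
J5: z=[-0.6820, -0.7314, 0.0000] o=[-0.1927, -0.1540, -0.0297] → [-0.3474, 0.3239, -0.3985, -0.6820, -0.7314, 0.0000]
V = J·q̇ = [0.3122, 0.3392, 0.1762, -0.2673, -0.2867, -0.5980]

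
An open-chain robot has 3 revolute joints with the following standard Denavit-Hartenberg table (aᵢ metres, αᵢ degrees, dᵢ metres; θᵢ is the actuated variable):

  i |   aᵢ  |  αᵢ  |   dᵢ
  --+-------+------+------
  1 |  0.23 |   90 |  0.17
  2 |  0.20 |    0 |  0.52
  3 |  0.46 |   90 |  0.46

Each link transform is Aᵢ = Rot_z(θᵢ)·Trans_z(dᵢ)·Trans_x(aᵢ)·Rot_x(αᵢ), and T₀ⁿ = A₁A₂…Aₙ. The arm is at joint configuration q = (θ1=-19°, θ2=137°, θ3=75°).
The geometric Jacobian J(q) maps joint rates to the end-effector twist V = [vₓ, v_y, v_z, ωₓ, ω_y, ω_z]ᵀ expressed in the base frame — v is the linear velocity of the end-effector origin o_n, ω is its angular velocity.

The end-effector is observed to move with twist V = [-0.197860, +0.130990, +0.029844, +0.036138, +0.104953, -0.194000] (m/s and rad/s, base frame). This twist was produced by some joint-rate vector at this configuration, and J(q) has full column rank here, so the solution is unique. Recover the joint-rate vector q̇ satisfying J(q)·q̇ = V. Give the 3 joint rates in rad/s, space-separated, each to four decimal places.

-0.1940 0.0920 -0.2030

o_n = [-0.6087, -0.8269, 0.0626]
J₁: ẑ×o_n = [0.8269, -0.6087, 0.0000], ω = ẑ
J2: z=[-0.3256, -0.9455, 0.0000] o=[0.2175, -0.0749, 0.1700] → [0.1015, -0.0350, -0.5364, -0.3256, -0.9455, 0.0000]
J3: z=[-0.3256, -0.9455, 0.0000] o=[-0.0901, -0.5189, 0.3064] → [0.2305, -0.0794, -0.3901, -0.3256, -0.9455, 0.0000]
q̇ = J⁺·V = [-0.1940, 0.0920, -0.2030]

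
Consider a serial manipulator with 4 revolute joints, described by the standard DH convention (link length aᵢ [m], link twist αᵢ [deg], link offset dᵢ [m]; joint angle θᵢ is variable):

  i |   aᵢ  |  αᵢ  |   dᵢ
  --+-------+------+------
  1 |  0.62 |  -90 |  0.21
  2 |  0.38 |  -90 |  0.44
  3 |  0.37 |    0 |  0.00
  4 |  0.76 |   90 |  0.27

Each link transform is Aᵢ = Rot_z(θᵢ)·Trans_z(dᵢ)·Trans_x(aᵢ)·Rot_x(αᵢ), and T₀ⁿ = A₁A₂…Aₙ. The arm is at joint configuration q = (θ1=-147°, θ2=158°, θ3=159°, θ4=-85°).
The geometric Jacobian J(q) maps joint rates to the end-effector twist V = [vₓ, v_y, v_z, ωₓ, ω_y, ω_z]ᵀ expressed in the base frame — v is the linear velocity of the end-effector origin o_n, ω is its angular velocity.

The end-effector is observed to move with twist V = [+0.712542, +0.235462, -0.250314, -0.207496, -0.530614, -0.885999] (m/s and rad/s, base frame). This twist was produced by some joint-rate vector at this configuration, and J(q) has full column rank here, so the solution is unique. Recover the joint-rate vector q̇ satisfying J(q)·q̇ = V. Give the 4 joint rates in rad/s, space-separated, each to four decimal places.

o_n = [-0.4758, 0.1955, 0.3689]
J₁: ẑ×o_n = [-0.1955, -0.4758, 0.0000], ω = ẑ
J2: z=[0.5446, -0.8387, 0.0000] o=[-0.5200, -0.3377, 0.2100] → [-0.1333, -0.0866, 0.3274, 0.5446, -0.8387, 0.0000]
J3: z=[0.3142, 0.2040, 0.9272] o=[0.0152, -0.5148, 0.0676] → [-0.5972, -0.5499, 0.3233, 0.3142, 0.2040, 0.9272]
J4: z=[0.3142, 0.2040, 0.9272] o=[-0.3257, -0.5780, 0.1970] → [-0.6822, -0.1932, 0.2737, 0.3142, 0.2040, 0.9272]
q̇ = J⁺·V = [0.2600, 0.3320, -0.4180, -0.8180]

0.2600 0.3320 -0.4180 -0.8180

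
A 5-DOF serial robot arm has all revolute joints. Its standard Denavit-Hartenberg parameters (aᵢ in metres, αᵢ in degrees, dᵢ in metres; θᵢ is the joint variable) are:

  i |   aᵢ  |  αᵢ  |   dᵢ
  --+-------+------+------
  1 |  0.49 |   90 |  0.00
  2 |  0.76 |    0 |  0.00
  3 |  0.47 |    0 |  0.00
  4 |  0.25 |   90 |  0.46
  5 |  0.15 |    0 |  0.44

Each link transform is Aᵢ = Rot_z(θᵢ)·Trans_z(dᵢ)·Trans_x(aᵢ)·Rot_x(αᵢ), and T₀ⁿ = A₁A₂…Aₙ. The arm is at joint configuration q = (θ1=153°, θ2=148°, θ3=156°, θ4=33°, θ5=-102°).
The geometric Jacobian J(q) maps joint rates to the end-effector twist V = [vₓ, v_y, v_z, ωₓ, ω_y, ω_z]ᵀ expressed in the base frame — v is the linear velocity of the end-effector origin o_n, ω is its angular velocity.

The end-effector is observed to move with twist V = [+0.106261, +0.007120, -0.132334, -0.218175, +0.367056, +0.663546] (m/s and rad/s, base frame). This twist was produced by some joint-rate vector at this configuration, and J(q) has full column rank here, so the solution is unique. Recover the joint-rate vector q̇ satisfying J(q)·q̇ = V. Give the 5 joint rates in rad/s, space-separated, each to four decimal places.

o_n = [0.0194, 0.3417, -0.4774]
J₁: ẑ×o_n = [-0.3417, 0.0194, 0.0000], ω = ẑ
J2: z=[0.4540, 0.8910, 0.0000] o=[-0.4366, 0.2225, 0.0000] → [-0.4254, 0.2167, -0.3522, 0.4540, 0.8910, 0.0000]
J3: z=[0.4540, 0.8910, 0.0000] o=[0.1377, -0.0701, 0.4027] → [-0.7842, 0.3996, 0.2923, 0.4540, 0.8910, 0.0000]
J4: z=[0.4540, 0.8910, 0.0000] o=[-0.0965, 0.0492, 0.0131] → [-0.4371, 0.2227, 0.0295, 0.4540, 0.8910, 0.0000]
J5: z=[0.3481, -0.1774, -0.9205] o=[-0.0927, 0.5635, -0.0846] → [-0.1345, 0.0335, -0.0573, 0.3481, -0.1774, -0.9205]
q̇ = J⁺·V = [-0.1870, 0.4790, -0.0350, -0.2160, -0.9240]

-0.1870 0.4790 -0.0350 -0.2160 -0.9240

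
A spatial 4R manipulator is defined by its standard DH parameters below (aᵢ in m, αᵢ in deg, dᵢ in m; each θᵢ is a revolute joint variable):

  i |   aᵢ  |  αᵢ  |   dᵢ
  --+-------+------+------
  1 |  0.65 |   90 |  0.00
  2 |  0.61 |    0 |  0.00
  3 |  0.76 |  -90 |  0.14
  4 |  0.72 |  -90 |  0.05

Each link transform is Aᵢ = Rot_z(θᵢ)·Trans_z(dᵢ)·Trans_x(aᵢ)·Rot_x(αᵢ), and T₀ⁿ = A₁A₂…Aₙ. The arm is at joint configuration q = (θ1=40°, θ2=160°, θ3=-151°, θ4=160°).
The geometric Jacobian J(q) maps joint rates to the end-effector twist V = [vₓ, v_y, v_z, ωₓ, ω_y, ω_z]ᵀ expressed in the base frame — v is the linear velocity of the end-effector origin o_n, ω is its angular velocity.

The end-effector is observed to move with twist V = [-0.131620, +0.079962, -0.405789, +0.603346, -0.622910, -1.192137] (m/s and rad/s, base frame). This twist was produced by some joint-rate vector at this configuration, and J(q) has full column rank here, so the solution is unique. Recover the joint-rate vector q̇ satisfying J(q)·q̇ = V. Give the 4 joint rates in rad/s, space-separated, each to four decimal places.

o_n = [0.0476, 0.1787, 0.2711]
J₁: ẑ×o_n = [-0.1787, 0.0476, 0.0000], ω = ẑ
J2: z=[0.6428, -0.7660, 0.0000] o=[0.4979, 0.4178, 0.0000] → [-0.2076, -0.1742, -0.4986, 0.6428, -0.7660, 0.0000]
J3: z=[0.6428, -0.7660, 0.0000] o=[0.0588, 0.0494, 0.2086] → [-0.0478, -0.0401, 0.0746, 0.6428, -0.7660, 0.0000]
J4: z=[-0.1198, -0.1006, 0.9877] o=[0.7238, 0.4246, 0.3275] → [0.2486, -0.6746, -0.0385, -0.1198, -0.1006, 0.9877]
q̇ = J⁺·V = [-0.8020, 0.8470, 0.0180, -0.3950]

-0.8020 0.8470 0.0180 -0.3950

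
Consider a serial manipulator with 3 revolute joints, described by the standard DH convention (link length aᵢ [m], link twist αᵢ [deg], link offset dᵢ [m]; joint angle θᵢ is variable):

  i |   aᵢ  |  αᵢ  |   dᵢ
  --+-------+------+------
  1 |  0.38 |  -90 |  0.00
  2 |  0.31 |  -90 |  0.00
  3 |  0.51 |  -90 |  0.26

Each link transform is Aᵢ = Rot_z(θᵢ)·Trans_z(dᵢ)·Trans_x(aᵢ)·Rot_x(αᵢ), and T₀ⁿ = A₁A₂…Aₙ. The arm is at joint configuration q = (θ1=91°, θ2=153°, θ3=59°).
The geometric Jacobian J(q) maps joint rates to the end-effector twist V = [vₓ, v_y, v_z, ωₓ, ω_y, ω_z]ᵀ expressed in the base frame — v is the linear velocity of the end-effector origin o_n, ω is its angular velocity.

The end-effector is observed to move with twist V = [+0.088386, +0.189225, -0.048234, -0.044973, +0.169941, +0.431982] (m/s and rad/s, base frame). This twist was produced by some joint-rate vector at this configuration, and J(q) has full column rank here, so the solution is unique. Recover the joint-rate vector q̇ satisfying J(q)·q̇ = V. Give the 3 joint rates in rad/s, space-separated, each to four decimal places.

0.7670 0.0420 -0.3760

o_n = [0.4414, -0.2406, -0.0283]
J₁: ẑ×o_n = [0.2406, 0.4414, -0.0000], ω = ẑ
J2: z=[-0.9998, -0.0175, 0.0000] o=[-0.0066, 0.3799, 0.0000] → [0.0005, -0.0283, 0.6283, -0.9998, -0.0175, 0.0000]
J3: z=[0.0079, -0.4539, 0.8910] o=[-0.0018, 0.1038, -0.1407] → [0.2558, 0.3940, 0.1985, 0.0079, -0.4539, 0.8910]
q̇ = J⁺·V = [0.7670, 0.0420, -0.3760]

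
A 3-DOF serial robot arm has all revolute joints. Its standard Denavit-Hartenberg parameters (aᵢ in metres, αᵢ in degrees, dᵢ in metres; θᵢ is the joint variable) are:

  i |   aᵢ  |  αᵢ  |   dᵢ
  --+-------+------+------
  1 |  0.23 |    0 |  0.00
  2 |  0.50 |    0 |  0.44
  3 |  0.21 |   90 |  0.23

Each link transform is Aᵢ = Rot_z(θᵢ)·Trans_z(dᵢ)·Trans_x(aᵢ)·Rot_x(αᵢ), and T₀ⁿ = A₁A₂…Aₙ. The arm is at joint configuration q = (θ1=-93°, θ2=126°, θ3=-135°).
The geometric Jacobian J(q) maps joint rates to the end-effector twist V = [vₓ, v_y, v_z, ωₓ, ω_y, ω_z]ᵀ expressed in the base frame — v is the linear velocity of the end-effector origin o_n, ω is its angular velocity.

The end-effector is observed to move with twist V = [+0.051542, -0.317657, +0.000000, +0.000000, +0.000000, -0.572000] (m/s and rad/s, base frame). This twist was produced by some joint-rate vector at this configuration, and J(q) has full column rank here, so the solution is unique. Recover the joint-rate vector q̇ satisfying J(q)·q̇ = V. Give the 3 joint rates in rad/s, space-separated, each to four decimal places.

o_n = [0.3636, -0.1628, 0.6700]
J₁: ẑ×o_n = [0.1628, 0.3636, -0.0000], ω = ẑ
J2: z=[0.0000, 0.0000, 1.0000] o=[-0.0120, -0.2297, 0.0000] → [-0.0669, 0.3757, 0.0000, 0.0000, 0.0000, 1.0000]
J3: z=[0.0000, 0.0000, 1.0000] o=[0.4073, 0.0426, 0.4400] → [0.2054, -0.0437, 0.0000, 0.0000, 0.0000, 1.0000]
q̇ = J⁺·V = [-0.2410, -0.5830, 0.2520]

-0.2410 -0.5830 0.2520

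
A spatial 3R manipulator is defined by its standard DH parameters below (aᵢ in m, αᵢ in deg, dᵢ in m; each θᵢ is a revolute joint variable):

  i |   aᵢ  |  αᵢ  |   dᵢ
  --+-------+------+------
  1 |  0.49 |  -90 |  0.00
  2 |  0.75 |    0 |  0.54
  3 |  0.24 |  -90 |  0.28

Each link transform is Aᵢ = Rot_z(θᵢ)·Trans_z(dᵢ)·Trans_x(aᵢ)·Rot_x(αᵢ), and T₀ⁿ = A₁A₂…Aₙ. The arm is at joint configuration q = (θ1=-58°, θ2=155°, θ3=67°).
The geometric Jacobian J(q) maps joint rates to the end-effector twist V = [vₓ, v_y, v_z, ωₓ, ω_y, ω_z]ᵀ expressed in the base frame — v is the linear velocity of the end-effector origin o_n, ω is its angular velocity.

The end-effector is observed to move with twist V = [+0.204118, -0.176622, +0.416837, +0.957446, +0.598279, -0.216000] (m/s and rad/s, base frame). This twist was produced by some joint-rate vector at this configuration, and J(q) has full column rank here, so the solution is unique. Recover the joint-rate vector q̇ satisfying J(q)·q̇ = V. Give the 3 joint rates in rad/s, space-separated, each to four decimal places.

o_n = [0.5003, 0.7467, -0.1564]
J₁: ẑ×o_n = [-0.7467, 0.5003, 0.0000], ω = ẑ
J2: z=[0.8480, 0.5299, 0.0000] o=[0.2597, -0.4155, 0.0000] → [-0.0829, 0.1326, 0.8581, 0.8480, 0.5299, 0.0000]
J3: z=[0.8480, 0.5299, 0.0000] o=[0.3574, 0.4471, -0.3170] → [0.0851, -0.1362, 0.1784, 0.8480, 0.5299, 0.0000]
q̇ = J⁺·V = [-0.2160, 0.3170, 0.8120]

-0.2160 0.3170 0.8120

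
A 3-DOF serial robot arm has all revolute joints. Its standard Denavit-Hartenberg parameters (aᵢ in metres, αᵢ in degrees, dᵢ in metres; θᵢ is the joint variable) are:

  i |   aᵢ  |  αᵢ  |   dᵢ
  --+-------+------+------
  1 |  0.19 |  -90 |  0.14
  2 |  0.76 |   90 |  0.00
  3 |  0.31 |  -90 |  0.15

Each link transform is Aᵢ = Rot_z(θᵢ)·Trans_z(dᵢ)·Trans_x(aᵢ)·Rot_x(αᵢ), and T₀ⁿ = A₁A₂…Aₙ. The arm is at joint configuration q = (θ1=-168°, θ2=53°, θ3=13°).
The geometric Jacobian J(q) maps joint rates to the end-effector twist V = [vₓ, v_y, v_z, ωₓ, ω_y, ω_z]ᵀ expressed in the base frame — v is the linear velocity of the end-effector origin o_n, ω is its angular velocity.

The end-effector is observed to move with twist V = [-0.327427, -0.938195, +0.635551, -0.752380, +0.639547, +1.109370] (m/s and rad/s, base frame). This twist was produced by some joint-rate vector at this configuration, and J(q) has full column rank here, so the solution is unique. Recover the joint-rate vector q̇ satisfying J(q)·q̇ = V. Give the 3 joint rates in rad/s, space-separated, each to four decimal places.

o_n = [-0.9137, -0.2655, -0.6179]
J₁: ẑ×o_n = [0.2655, -0.9137, 0.0000], ω = ẑ
J2: z=[0.2079, -0.9781, 0.0000] o=[-0.1858, -0.0395, 0.1400] → [0.7414, 0.1576, -0.7590, 0.2079, -0.9781, 0.0000]
J3: z=[-0.7812, -0.1660, 0.6018] o=[-0.6332, -0.1346, -0.4670] → [0.1039, -0.2867, 0.0557, -0.7812, -0.1660, 0.6018]
q̇ = J⁺·V = [0.6550, -0.7820, 0.7550]

0.6550 -0.7820 0.7550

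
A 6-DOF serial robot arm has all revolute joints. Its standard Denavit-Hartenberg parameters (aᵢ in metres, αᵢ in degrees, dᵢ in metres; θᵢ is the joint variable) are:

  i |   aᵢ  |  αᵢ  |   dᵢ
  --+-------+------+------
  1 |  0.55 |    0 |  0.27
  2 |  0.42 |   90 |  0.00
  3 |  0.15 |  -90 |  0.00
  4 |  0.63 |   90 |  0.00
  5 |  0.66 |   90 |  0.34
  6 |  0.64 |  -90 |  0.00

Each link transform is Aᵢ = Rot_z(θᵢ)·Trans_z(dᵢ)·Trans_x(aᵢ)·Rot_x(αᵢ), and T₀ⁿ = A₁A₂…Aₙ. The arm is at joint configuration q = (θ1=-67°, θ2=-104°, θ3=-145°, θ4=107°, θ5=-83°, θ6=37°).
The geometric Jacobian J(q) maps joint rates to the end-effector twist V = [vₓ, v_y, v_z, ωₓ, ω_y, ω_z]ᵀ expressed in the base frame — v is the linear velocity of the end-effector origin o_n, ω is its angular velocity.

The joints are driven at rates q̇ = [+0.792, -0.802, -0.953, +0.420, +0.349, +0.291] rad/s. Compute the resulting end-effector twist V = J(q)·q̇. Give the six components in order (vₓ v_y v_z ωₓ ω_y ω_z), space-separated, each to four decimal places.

-0.4660 -0.5971 1.1988 0.2423 -0.7502 -0.5649

o_n = [1.1070, -1.3278, 0.8680]
J₁: ẑ×o_n = [1.3278, 1.1070, -0.0000], ω = ẑ
J2: z=[0.0000, 0.0000, 1.0000] o=[0.2149, -0.5063, 0.2700] → [0.8215, 0.8921, -0.0000, 0.0000, 0.0000, 1.0000]
J3: z=[-0.1564, 0.9877, 0.0000] o=[-0.1999, -0.5720, 0.2700] → [0.5906, 0.0935, -1.1726, -0.1564, 0.9877, 0.0000]
J4: z=[-0.5665, -0.0897, -0.8192] o=[-0.0786, -0.5528, 0.1840] → [-0.6963, -0.5837, 0.5455, -0.5665, -0.0897, -0.8192]
J5: z=[0.8195, -0.1662, -0.5485] o=[-0.1333, -1.1714, 0.2896] → [-0.1819, -1.1543, 0.0780, 0.8195, -0.1662, -0.5485]
J6: z=[0.1553, 0.9856, -0.0666] o=[0.5094, -1.2481, 0.6532] → [0.2064, -0.0732, -0.6014, 0.1553, 0.9856, -0.0666]
V = J·q̇ = [-0.4660, -0.5971, 1.1988, 0.2423, -0.7502, -0.5649]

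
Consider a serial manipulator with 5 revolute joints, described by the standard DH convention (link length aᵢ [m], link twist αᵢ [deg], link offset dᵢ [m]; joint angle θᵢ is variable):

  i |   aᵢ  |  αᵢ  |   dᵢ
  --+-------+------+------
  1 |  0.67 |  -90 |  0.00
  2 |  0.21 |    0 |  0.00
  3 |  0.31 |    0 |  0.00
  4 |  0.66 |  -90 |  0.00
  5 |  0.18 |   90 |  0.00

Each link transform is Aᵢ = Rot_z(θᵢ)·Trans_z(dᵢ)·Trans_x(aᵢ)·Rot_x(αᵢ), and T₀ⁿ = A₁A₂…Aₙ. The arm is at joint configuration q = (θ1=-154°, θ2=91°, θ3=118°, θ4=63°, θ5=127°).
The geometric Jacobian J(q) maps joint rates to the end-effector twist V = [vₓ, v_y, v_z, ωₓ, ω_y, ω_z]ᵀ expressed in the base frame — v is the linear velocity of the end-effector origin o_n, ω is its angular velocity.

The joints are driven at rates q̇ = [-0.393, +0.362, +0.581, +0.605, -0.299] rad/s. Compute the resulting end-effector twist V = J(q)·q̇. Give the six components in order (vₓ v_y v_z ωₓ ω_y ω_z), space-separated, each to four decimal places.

-0.8623 -0.2033 0.2702 0.9472 -1.2603 -0.3826

o_n = [-0.4355, -0.0525, 0.4917]
J₁: ẑ×o_n = [0.0525, -0.4355, 0.0000], ω = ẑ
J2: z=[0.4384, -0.8988, 0.0000] o=[-0.6022, -0.2937, 0.0000] → [-0.4419, -0.2155, 0.2555, 0.4384, -0.8988, 0.0000]
J3: z=[0.4384, -0.8988, 0.0000] o=[-0.5989, -0.2921, -0.2100] → [-0.6306, -0.3076, 0.2519, 0.4384, -0.8988, 0.0000]
J4: z=[0.4384, -0.8988, 0.0000] o=[-0.3552, -0.1732, -0.0597] → [-0.4955, -0.2417, -0.0193, 0.4384, -0.8988, 0.0000]
J5: z=[-0.8982, -0.4381, -0.0349] o=[-0.3759, -0.1833, 0.5999] → [0.0520, -0.0952, -0.1437, -0.8982, -0.4381, -0.0349]
V = J·q̇ = [-0.8623, -0.2033, 0.2702, 0.9472, -1.2603, -0.3826]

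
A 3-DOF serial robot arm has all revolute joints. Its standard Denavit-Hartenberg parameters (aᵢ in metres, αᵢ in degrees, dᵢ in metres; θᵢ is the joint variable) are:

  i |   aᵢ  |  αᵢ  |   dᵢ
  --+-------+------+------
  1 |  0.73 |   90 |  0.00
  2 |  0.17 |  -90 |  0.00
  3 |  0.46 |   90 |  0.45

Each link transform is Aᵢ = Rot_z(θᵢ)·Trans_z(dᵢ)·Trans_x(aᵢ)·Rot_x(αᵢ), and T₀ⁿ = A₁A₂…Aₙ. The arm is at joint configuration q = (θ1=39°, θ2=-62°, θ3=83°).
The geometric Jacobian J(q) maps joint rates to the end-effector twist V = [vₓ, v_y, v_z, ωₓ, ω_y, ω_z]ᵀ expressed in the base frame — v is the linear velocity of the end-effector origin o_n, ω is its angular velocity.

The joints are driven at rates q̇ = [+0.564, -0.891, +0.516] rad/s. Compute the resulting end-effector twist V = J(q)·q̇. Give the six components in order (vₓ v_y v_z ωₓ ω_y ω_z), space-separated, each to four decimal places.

-0.7340 0.3380 -0.2406 -0.2067 0.9792 0.8062

o_n = [0.6712, 1.1311, 0.0117]
J₁: ẑ×o_n = [-1.1311, 0.6712, 0.0000], ω = ẑ
J2: z=[0.6293, -0.7771, 0.0000] o=[0.5673, 0.4594, 0.0000] → [-0.0091, -0.0073, 0.5035, 0.6293, -0.7771, 0.0000]
J3: z=[0.6862, 0.5557, 0.4695] o=[0.6293, 0.5096, -0.1501] → [-0.2019, -0.0913, 0.4031, 0.6862, 0.5557, 0.4695]
V = J·q̇ = [-0.7340, 0.3380, -0.2406, -0.2067, 0.9792, 0.8062]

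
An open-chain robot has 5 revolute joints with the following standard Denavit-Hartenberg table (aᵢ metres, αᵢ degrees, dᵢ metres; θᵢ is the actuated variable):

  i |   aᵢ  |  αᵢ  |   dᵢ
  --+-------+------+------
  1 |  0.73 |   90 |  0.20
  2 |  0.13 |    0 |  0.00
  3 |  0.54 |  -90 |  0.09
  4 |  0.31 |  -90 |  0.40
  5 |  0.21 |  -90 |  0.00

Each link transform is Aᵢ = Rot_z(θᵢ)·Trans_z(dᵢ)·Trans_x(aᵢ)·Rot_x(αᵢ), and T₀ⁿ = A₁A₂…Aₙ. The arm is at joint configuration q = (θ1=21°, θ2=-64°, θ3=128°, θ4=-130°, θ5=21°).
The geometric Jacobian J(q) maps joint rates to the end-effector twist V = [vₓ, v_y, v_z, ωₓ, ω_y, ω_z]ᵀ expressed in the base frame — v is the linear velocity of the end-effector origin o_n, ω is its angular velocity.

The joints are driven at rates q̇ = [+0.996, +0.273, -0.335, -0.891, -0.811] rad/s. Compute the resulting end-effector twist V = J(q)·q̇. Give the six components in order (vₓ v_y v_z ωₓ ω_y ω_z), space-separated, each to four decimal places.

o_n = [0.7213, -0.2348, 0.4185]
J₁: ẑ×o_n = [0.2348, 0.7213, -0.0000], ω = ẑ
J2: z=[0.3584, -0.9336, 0.0000] o=[0.6815, 0.2616, 0.2000] → [-0.2040, -0.0783, -0.1408, 0.3584, -0.9336, 0.0000]
J3: z=[0.3584, -0.9336, 0.0000] o=[0.7347, 0.2820, 0.0832] → [-0.3131, -0.1202, -0.1978, 0.3584, -0.9336, 0.0000]
J4: z=[-0.8391, -0.3221, 0.4384] o=[0.9880, 0.2828, 0.5685] → [0.2752, -0.2428, 0.3484, -0.8391, -0.3221, 0.4384]
J5: z=[0.5439, -0.4797, 0.6885] o=[0.6559, -0.0990, 0.5648] → [0.1636, 0.1246, -0.0425, 0.5439, -0.4797, 0.6885]
V = J·q̇ = [-0.0949, 0.8526, -0.2482, 0.2843, 0.7339, 0.0470]

-0.0949 0.8526 -0.2482 0.2843 0.7339 0.0470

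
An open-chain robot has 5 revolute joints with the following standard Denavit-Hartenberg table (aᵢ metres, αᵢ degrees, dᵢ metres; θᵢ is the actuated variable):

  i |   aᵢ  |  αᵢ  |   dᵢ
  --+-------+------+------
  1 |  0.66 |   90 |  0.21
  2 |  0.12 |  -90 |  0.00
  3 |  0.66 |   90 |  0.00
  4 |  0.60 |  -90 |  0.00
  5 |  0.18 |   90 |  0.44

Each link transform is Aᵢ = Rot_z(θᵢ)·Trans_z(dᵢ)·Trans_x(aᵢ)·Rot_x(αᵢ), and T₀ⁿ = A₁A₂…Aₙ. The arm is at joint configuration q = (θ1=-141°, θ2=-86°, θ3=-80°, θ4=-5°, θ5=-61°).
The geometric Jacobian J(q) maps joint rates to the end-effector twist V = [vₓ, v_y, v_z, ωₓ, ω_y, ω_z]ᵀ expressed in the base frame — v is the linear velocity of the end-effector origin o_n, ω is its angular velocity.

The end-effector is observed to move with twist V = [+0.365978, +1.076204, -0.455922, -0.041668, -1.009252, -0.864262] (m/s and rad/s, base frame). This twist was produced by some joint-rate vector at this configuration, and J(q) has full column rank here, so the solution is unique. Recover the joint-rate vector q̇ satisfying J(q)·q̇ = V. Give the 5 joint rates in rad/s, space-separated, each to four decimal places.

o_n = [-1.6917, 0.4178, 0.0318]
J₁: ẑ×o_n = [-0.4178, -1.6917, 0.0000], ω = ẑ
J2: z=[-0.6293, 0.7771, 0.0000] o=[-0.5129, -0.4154, 0.2100] → [-0.1385, -0.1122, 0.3918, -0.6293, 0.7771, 0.0000]
J3: z=[-0.7753, -0.6278, 0.0698] o=[-0.5194, -0.4206, 0.0903] → [-0.0218, -0.1271, -1.3859, -0.7753, -0.6278, 0.0698]
J4: z=[-0.0559, 0.1782, 0.9824] o=[-0.9347, 0.0795, -0.0240] → [-0.3224, -0.7406, 0.1160, -0.0559, 0.1782, 0.9824]
J5: z=[-0.8271, -0.5594, 0.0544] o=[-1.2702, 0.5652, -0.1312] → [-0.0832, 0.1119, -0.1139, -0.8271, -0.5594, 0.0544]
q̇ = J⁺·V = [-0.2740, -0.6990, 0.0290, -0.6360, 0.5980]

-0.2740 -0.6990 0.0290 -0.6360 0.5980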